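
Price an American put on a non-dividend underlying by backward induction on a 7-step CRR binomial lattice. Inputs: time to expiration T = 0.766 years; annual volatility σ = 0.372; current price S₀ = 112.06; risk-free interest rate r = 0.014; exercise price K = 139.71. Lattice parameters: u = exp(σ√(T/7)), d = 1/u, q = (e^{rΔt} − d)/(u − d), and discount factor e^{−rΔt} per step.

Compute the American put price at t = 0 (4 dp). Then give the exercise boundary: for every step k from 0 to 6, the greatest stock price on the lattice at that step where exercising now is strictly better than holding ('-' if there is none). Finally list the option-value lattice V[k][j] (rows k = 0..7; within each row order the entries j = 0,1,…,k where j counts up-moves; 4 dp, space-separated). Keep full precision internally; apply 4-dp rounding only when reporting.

params: Δt=0.10943 u=1.13095 d=0.88421 q=0.47549 e^(-rΔt)=0.99847
t_7 payoffs: 92.3569 79.1432 62.2422 40.6251 12.9758 0.0000 0.0000 0.0000
t_6: node(6,0) S=53.5539 payoff=86.1561 vs cont=85.9422 → 86.1561 [stop]  node(6,1) S=68.4980 payoff=71.2120 vs cont=70.9982 → 71.2120 [stop]  node(6,2) S=87.6121 payoff=52.0979 vs cont=51.8840 → 52.0979 [stop]  node(6,3) S=112.0600 payoff=27.6500 vs cont=27.4361 → 27.6500 [stop]  node(6,4) S=143.3300 payoff=0.0000 vs cont=6.7955 → 6.7955 [wait]  node(6,5) S=183.3258 payoff=0.0000 vs cont=0.0000 → 0.0000 [wait]  node(6,6) S=234.4822 payoff=0.0000 vs cont=0.0000 → 0.0000 [wait]  ⇒ S*(6)=112.0600
t_5: node(5,0) S=60.5668 payoff=79.1432 vs cont=78.9293 → 79.1432 [stop]  node(5,1) S=77.4678 payoff=62.2422 vs cont=62.0284 → 62.2422 [stop]  node(5,2) S=99.0849 payoff=40.6251 vs cont=40.4112 → 40.6251 [stop]  node(5,3) S=126.7342 payoff=12.9758 vs cont=17.7068 → 17.7068 [wait]  node(5,4) S=162.0990 payoff=0.0000 vs cont=3.5589 → 3.5589 [wait]  node(5,5) S=207.3322 payoff=0.0000 vs cont=0.0000 → 0.0000 [wait]  ⇒ S*(5)=99.0849
t_4: node(4,0) S=68.4980 payoff=71.2120 vs cont=70.9982 → 71.2120 [stop]  node(4,1) S=87.6121 payoff=52.0979 vs cont=51.8840 → 52.0979 [stop]  node(4,2) S=112.0600 payoff=27.6500 vs cont=29.6822 → 29.6822 [wait]  node(4,3) S=143.3300 payoff=0.0000 vs cont=10.9628 → 10.9628 [wait]  node(4,4) S=183.3258 payoff=0.0000 vs cont=1.8638 → 1.8638 [wait]  ⇒ S*(4)=87.6121
t_3: node(3,0) S=77.4678 payoff=62.2422 vs cont=62.0284 → 62.2422 [stop]  node(3,1) S=99.0849 payoff=40.6251 vs cont=41.3761 → 41.3761 [wait]  node(3,2) S=126.7342 payoff=12.9758 vs cont=20.7496 → 20.7496 [wait]  node(3,3) S=162.0990 payoff=0.0000 vs cont=6.6262 → 6.6262 [wait]  ⇒ S*(3)=77.4678
t_2: node(2,0) S=87.6121 payoff=52.0979 vs cont=52.2405 → 52.2405 [wait]  node(2,1) S=112.0600 payoff=27.6500 vs cont=31.5201 → 31.5201 [wait]  node(2,2) S=143.3300 payoff=0.0000 vs cont=14.0126 → 14.0126 [wait]  ⇒ S*(2)=-
t_1: node(1,0) S=99.0849 payoff=40.6251 vs cont=42.3233 → 42.3233 [wait]  node(1,1) S=126.7342 payoff=12.9758 vs cont=23.1600 → 23.1600 [wait]  ⇒ S*(1)=-
t_0: node(0,0) S=112.0600 payoff=27.6500 vs cont=33.1605 → 33.1605 [wait]  ⇒ S*(0)=-

price = 33.1605
boundary = - - - 77.4678 87.6121 99.0849 112.0600
tree:
33.1605
42.3233 23.1600
52.2405 31.5201 14.0126
62.2422 41.3761 20.7496 6.6262
71.2120 52.0979 29.6822 10.9628 1.8638
79.1432 62.2422 40.6251 17.7068 3.5589 0.0000
86.1561 71.2120 52.0979 27.6500 6.7955 0.0000 0.0000
92.3569 79.1432 62.2422 40.6251 12.9758 0.0000 0.0000 0.0000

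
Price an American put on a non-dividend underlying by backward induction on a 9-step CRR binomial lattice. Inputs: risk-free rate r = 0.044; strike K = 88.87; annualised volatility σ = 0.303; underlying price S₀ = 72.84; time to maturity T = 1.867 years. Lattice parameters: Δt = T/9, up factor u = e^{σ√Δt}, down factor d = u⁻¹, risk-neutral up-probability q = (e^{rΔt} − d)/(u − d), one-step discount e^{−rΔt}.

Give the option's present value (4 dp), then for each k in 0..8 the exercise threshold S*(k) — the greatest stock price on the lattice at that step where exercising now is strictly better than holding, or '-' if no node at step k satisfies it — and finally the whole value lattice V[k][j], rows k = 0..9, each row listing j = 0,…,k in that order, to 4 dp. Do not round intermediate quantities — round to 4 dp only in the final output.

Δt=0.20744, u=1.14798, d=0.87109, q=0.49867, disc=e^(-rΔt)=0.99091
k=9 terminal: V=max(K-S,0) → 67.8342 61.1478 52.3360 40.7234 25.4195 5.2511 0.0000 0.0000 0.0000 0.0000
k=8: j=0 S=24.1487 intr=64.7213 cont=63.9139 V=64.7213[EX]; j=1 S=31.8245 intr=57.0455 cont=56.2380 V=57.0455[EX]; j=2 S=41.9403 intr=46.9297 cont=46.1222 V=46.9297[EX]; j=3 S=55.2714 intr=33.5986 cont=32.7911 V=33.5986[EX]; j=4 S=72.8400 intr=16.0300 cont=15.2225 V=16.0300[EX]; j=5 S=95.9929 intr=0.0000 cont=2.6086 V=2.6086[hold]; j=6 S=126.5052 intr=0.0000 cont=0.0000 V=0.0000[hold]; j=7 S=166.7162 intr=0.0000 cont=0.0000 V=0.0000[hold]; j=8 S=219.7086 intr=0.0000 cont=0.0000 V=0.0000[hold]  S*(8)=72.8400
k=7: j=0 S=27.7222 intr=61.1478 cont=60.3403 V=61.1478[EX]; j=1 S=36.5340 intr=52.3360 cont=51.5286 V=52.3360[EX]; j=2 S=48.1466 intr=40.7234 cont=39.9159 V=40.7234[EX]; j=3 S=63.4505 intr=25.4195 cont=24.6120 V=25.4195[EX]; j=4 S=83.6189 intr=5.2511 cont=9.2523 V=9.2523[hold]; j=5 S=110.1980 intr=0.0000 cont=1.2959 V=1.2959[hold]; j=6 S=145.2256 intr=0.0000 cont=0.0000 V=0.0000[hold]; j=7 S=191.3870 intr=0.0000 cont=0.0000 V=0.0000[hold]  S*(7)=63.4505
k=6: j=0 S=31.8245 intr=57.0455 cont=56.2380 V=57.0455[EX]; j=1 S=41.9403 intr=46.9297 cont=46.1222 V=46.9297[EX]; j=2 S=55.2714 intr=33.5986 cont=32.7911 V=33.5986[EX]; j=3 S=72.8400 intr=16.0300 cont=17.1997 V=17.1997[hold]; j=4 S=95.9929 intr=0.0000 cont=5.2367 V=5.2367[hold]; j=5 S=126.5052 intr=0.0000 cont=0.6438 V=0.6438[hold]; j=6 S=166.7162 intr=0.0000 cont=0.0000 V=0.0000[hold]  S*(6)=55.2714
k=5: j=0 S=36.5340 intr=52.3360 cont=51.5286 V=52.3360[EX]; j=1 S=48.1466 intr=40.7234 cont=39.9159 V=40.7234[EX]; j=2 S=63.4505 intr=25.4195 cont=25.1900 V=25.4195[EX]; j=3 S=83.6189 intr=5.2511 cont=11.1320 V=11.1320[hold]; j=4 S=110.1980 intr=0.0000 cont=2.9196 V=2.9196[hold]; j=5 S=145.2256 intr=0.0000 cont=0.3198 V=0.3198[hold]  S*(5)=63.4505
k=4: j=0 S=41.9403 intr=46.9297 cont=46.1222 V=46.9297[EX]; j=1 S=55.2714 intr=33.5986 cont=32.7911 V=33.5986[EX]; j=2 S=72.8400 intr=16.0300 cont=18.1285 V=18.1285[hold]; j=3 S=95.9929 intr=0.0000 cont=6.9728 V=6.9728[hold]; j=4 S=126.5052 intr=0.0000 cont=1.6084 V=1.6084[hold]  S*(4)=55.2714
k=3: j=0 S=48.1466 intr=40.7234 cont=39.9159 V=40.7234[EX]; j=1 S=63.4505 intr=25.4195 cont=25.6490 V=25.6490[hold]; j=2 S=83.6189 intr=5.2511 cont=12.4513 V=12.4513[hold]; j=3 S=110.1980 intr=0.0000 cont=4.2587 V=4.2587[hold]  S*(3)=48.1466
k=2: j=0 S=55.2714 intr=33.5986 cont=32.9045 V=33.5986[EX]; j=1 S=72.8400 intr=16.0300 cont=18.8945 V=18.8945[hold]; j=2 S=95.9929 intr=0.0000 cont=8.2899 V=8.2899[hold]  S*(2)=55.2714
k=1: j=0 S=63.4505 intr=25.4195 cont=26.0274 V=26.0274[hold]; j=1 S=83.6189 intr=5.2511 cont=13.4827 V=13.4827[hold]  S*(1)=-
k=0: j=0 S=72.8400 intr=16.0300 cont=19.5921 V=19.5921[hold]  S*(0)=-

price = 19.5921
boundary = - - 55.2714 48.1466 55.2714 63.4505 55.2714 63.4505 72.8400
tree:
19.5921
26.0274 13.4827
33.5986 18.8945 8.2899
40.7234 25.6490 12.4513 4.2587
46.9297 33.5986 18.1285 6.9728 1.6084
52.3360 40.7234 25.4195 11.1320 2.9196 0.3198
57.0455 46.9297 33.5986 17.1997 5.2367 0.6438 0.0000
61.1478 52.3360 40.7234 25.4195 9.2523 1.2959 0.0000 0.0000
64.7213 57.0455 46.9297 33.5986 16.0300 2.6086 0.0000 0.0000 0.0000
67.8342 61.1478 52.3360 40.7234 25.4195 5.2511 0.0000 0.0000 0.0000 0.0000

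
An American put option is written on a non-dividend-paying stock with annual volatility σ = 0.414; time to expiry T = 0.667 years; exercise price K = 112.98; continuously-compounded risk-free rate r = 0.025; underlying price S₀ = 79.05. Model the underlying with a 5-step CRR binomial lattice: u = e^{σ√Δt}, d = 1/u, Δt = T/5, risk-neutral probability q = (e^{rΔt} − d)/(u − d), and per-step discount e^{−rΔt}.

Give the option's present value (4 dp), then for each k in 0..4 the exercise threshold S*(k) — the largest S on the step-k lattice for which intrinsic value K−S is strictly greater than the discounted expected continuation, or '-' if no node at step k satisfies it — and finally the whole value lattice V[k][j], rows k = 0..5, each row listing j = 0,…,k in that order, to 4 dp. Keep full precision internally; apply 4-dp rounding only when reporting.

params: Δt=0.13340 u=1.16324 d=0.85967 q=0.47327 e^(-rΔt)=0.99667
t_5 payoffs: 75.8645 62.7580 45.0233 21.0259 0.0000 0.0000
t_4: node(4,0) S=43.1742 payoff=69.8058 vs cont=69.4296 → 69.8058 [stop]  node(4,1) S=58.4202 payoff=54.5598 vs cont=54.1836 → 54.5598 [stop]  node(4,2) S=79.0500 payoff=33.9300 vs cont=33.5538 → 33.9300 [stop]  node(4,3) S=106.9647 payoff=6.0153 vs cont=11.0380 → 11.0380 [wait]  node(4,4) S=144.7369 payoff=0.0000 vs cont=0.0000 → 0.0000 [wait]  ⇒ S*(4)=79.0500
t_3: node(3,0) S=50.2220 payoff=62.7580 vs cont=62.3819 → 62.7580 [stop]  node(3,1) S=67.9567 payoff=45.0233 vs cont=44.6471 → 45.0233 [stop]  node(3,2) S=91.9541 payoff=21.0259 vs cont=23.0189 → 23.0189 [wait]  node(3,3) S=124.4256 payoff=0.0000 vs cont=5.7947 → 5.7947 [wait]  ⇒ S*(3)=67.9567
t_2: node(2,0) S=58.4202 payoff=54.5598 vs cont=54.1836 → 54.5598 [stop]  node(2,1) S=79.0500 payoff=33.9300 vs cont=34.4940 → 34.4940 [wait]  node(2,2) S=106.9647 payoff=6.0153 vs cont=14.8176 → 14.8176 [wait]  ⇒ S*(2)=58.4202
t_1: node(1,0) S=67.9567 payoff=45.0233 vs cont=44.9131 → 45.0233 [stop]  node(1,1) S=91.9541 payoff=21.0259 vs cont=25.0978 → 25.0978 [wait]  ⇒ S*(1)=67.9567
t_0: node(0,0) S=79.0500 payoff=33.9300 vs cont=35.4746 → 35.4746 [wait]  ⇒ S*(0)=-

price = 35.4746
boundary = - 67.9567 58.4202 67.9567 79.0500
tree:
35.4746
45.0233 25.0978
54.5598 34.4940 14.8176
62.7580 45.0233 23.0189 5.7947
69.8058 54.5598 33.9300 11.0380 0.0000
75.8645 62.7580 45.0233 21.0259 0.0000 0.0000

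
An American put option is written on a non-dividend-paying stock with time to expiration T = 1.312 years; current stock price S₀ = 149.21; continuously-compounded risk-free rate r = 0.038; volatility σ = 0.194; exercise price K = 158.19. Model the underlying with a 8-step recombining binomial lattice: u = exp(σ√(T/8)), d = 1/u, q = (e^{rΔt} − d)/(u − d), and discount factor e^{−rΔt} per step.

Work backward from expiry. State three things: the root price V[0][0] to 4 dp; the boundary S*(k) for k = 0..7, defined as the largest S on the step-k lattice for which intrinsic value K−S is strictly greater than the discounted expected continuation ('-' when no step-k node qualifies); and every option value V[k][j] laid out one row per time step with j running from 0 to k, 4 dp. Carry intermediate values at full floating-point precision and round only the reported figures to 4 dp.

price = 15.4902
boundary = - - 127.5141 117.8795 127.5141 117.8795 127.5141 137.9361
tree:
15.4902
22.1562 9.5259
30.6759 14.5618 4.9940
40.3105 21.5433 8.2952 2.0081
49.2172 30.6759 13.3759 3.7072 0.4645
57.4508 40.3105 20.7663 6.7179 0.9740 0.0000
65.0624 49.2172 30.6759 11.8728 2.0424 0.0000 0.0000
72.0988 57.4508 40.3105 20.2539 4.2826 0.0000 0.0000 0.0000
78.6036 65.0624 49.2172 30.6759 8.9800 0.0000 0.0000 0.0000 0.0000

Δt=0.16400, u=1.08173, d=0.92444, q=0.52011, disc=e^(-rΔt)=0.99379
k=8 terminal: V=max(K-S,0) → 78.6036 65.0624 49.2172 30.6759 8.9800 0.0000 0.0000 0.0000 0.0000
k=7: j=0 S=86.0912 intr=72.0988 cont=71.1161 V=72.0988[EX]; j=1 S=100.7392 intr=57.4508 cont=56.4681 V=57.4508[EX]; j=2 S=117.8795 intr=40.3105 cont=39.3278 V=40.3105[EX]; j=3 S=137.9361 intr=20.2539 cont=19.2711 V=20.2539[EX]; j=4 S=161.4053 intr=0.0000 cont=4.2826 V=4.2826[hold]; j=5 S=188.8677 intr=0.0000 cont=0.0000 V=0.0000[hold]; j=6 S=221.0027 intr=0.0000 cont=0.0000 V=0.0000[hold]; j=7 S=258.6053 intr=0.0000 cont=0.0000 V=0.0000[hold]  S*(7)=137.9361
k=6: j=0 S=93.1276 intr=65.0624 cont=64.0796 V=65.0624[EX]; j=1 S=108.9728 intr=49.2172 cont=48.2344 V=49.2172[EX]; j=2 S=127.5141 intr=30.6759 cont=29.6932 V=30.6759[EX]; j=3 S=149.2100 intr=8.9800 cont=11.8728 V=11.8728[hold]; j=4 S=174.5974 intr=0.0000 cont=2.0424 V=2.0424[hold]; j=5 S=204.3043 intr=0.0000 cont=0.0000 V=0.0000[hold]; j=6 S=239.0658 intr=0.0000 cont=0.0000 V=0.0000[hold]  S*(6)=127.5141
k=5: j=0 S=100.7392 intr=57.4508 cont=56.4681 V=57.4508[EX]; j=1 S=117.8795 intr=40.3105 cont=39.3278 V=40.3105[EX]; j=2 S=137.9361 intr=20.2539 cont=20.7663 V=20.7663[hold]; j=3 S=161.4053 intr=0.0000 cont=6.7179 V=6.7179[hold]; j=4 S=188.8677 intr=0.0000 cont=0.9740 V=0.9740[hold]; j=5 S=221.0027 intr=0.0000 cont=0.0000 V=0.0000[hold]  S*(5)=117.8795
k=4: j=0 S=108.9728 intr=49.2172 cont=48.2344 V=49.2172[EX]; j=1 S=127.5141 intr=30.6759 cont=29.9580 V=30.6759[EX]; j=2 S=149.2100 intr=8.9800 cont=13.3759 V=13.3759[hold]; j=3 S=174.5974 intr=0.0000 cont=3.7072 V=3.7072[hold]; j=4 S=204.3043 intr=0.0000 cont=0.4645 V=0.4645[hold]  S*(4)=127.5141
k=3: j=0 S=117.8795 intr=40.3105 cont=39.3278 V=40.3105[EX]; j=1 S=137.9361 intr=20.2539 cont=21.5433 V=21.5433[hold]; j=2 S=161.4053 intr=0.0000 cont=8.2952 V=8.2952[hold]; j=3 S=188.8677 intr=0.0000 cont=2.0081 V=2.0081[hold]  S*(3)=117.8795
k=2: j=0 S=127.5141 intr=30.6759 cont=30.3596 V=30.6759[EX]; j=1 S=149.2100 intr=8.9800 cont=14.5618 V=14.5618[hold]; j=2 S=174.5974 intr=0.0000 cont=4.9940 V=4.9940[hold]  S*(2)=127.5141
k=1: j=0 S=137.9361 intr=20.2539 cont=22.1562 V=22.1562[hold]; j=1 S=161.4053 intr=0.0000 cont=9.5259 V=9.5259[hold]  S*(1)=-
k=0: j=0 S=149.2100 intr=8.9800 cont=15.4902 V=15.4902[hold]  S*(0)=-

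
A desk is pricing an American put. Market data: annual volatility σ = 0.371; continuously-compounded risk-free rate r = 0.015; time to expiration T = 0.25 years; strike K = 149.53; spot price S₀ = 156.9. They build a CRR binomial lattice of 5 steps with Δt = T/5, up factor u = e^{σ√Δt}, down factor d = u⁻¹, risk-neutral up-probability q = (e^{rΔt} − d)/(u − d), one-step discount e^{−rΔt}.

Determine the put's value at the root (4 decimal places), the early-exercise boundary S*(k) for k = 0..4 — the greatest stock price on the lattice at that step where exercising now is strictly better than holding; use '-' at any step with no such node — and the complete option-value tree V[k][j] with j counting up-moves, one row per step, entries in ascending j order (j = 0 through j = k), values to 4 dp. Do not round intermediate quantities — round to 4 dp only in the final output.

params: Δt=0.05000 u=1.08650 d=0.92039 q=0.48379 e^(-rΔt)=0.99925
t_5 payoffs: 45.9009 27.1985 5.1209 0.0000 0.0000 0.0000
t_4: node(4,0) S=112.5926 payoff=36.9374 vs cont=36.8253 → 36.9374 [stop]  node(4,1) S=132.9127 payoff=16.6173 vs cont=16.5052 → 16.6173 [stop]  node(4,2) S=156.9000 payoff=0.0000 vs cont=2.6415 → 2.6415 [wait]  node(4,3) S=185.2164 payoff=0.0000 vs cont=0.0000 → 0.0000 [wait]  node(4,4) S=218.6432 payoff=0.0000 vs cont=0.0000 → 0.0000 [wait]  ⇒ S*(4)=132.9127
t_3: node(3,0) S=122.3315 payoff=27.1985 vs cont=27.0864 → 27.1985 [stop]  node(3,1) S=144.4091 payoff=5.1209 vs cont=9.8486 → 9.8486 [wait]  node(3,2) S=170.4713 payoff=0.0000 vs cont=1.3625 → 1.3625 [wait]  node(3,3) S=201.2369 payoff=0.0000 vs cont=0.0000 → 0.0000 [wait]  ⇒ S*(3)=122.3315
t_2: node(2,0) S=132.9127 payoff=16.6173 vs cont=18.7907 → 18.7907 [wait]  node(2,1) S=156.9000 payoff=0.0000 vs cont=5.7388 → 5.7388 [wait]  node(2,2) S=185.2164 payoff=0.0000 vs cont=0.7028 → 0.7028 [wait]  ⇒ S*(2)=-
t_1: node(1,0) S=144.4091 payoff=5.1209 vs cont=12.4670 → 12.4670 [wait]  node(1,1) S=170.4713 payoff=0.0000 vs cont=3.3000 → 3.3000 [wait]  ⇒ S*(1)=-
t_0: node(0,0) S=156.9000 payoff=0.0000 vs cont=8.0261 → 8.0261 [wait]  ⇒ S*(0)=-

price = 8.0261
boundary = - - - 122.3315 132.9127
tree:
8.0261
12.4670 3.3000
18.7907 5.7388 0.7028
27.1985 9.8486 1.3625 0.0000
36.9374 16.6173 2.6415 0.0000 0.0000
45.9009 27.1985 5.1209 0.0000 0.0000 0.0000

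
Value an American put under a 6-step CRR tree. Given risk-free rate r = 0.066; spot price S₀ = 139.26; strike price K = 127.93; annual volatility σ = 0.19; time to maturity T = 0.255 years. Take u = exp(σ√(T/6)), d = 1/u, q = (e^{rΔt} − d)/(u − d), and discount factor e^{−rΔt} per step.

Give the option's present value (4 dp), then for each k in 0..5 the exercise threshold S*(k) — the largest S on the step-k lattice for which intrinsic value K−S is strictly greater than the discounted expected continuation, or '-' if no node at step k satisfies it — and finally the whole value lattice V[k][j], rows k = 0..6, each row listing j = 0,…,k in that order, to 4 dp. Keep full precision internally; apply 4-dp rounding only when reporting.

params: Δt=0.04250 u=1.03995 d=0.96159 q=0.52606 e^(-rΔt)=0.99720
t_6 payoffs: 17.8370 8.8656 0.0000 0.0000 0.0000 0.0000 0.0000
t_5: node(5,0) S=114.4909 payoff=13.4391 vs cont=13.0808 → 13.4391 [stop]  node(5,1) S=123.8207 payoff=4.1093 vs cont=4.1900 → 4.1900 [wait]  node(5,2) S=133.9107 payoff=0.0000 vs cont=0.0000 → 0.0000 [wait]  node(5,3) S=144.8230 payoff=0.0000 vs cont=0.0000 → 0.0000 [wait]  node(5,4) S=156.6245 payoff=0.0000 vs cont=0.0000 → 0.0000 [wait]  node(5,5) S=169.3877 payoff=0.0000 vs cont=0.0000 → 0.0000 [wait]  ⇒ S*(5)=114.4909
t_4: node(4,0) S=119.0644 payoff=8.8656 vs cont=8.5496 → 8.8656 [stop]  node(4,1) S=128.7669 payoff=0.0000 vs cont=1.9803 → 1.9803 [wait]  node(4,2) S=139.2600 payoff=0.0000 vs cont=0.0000 → 0.0000 [wait]  node(4,3) S=150.6082 payoff=0.0000 vs cont=0.0000 → 0.0000 [wait]  node(4,4) S=162.8811 payoff=0.0000 vs cont=0.0000 → 0.0000 [wait]  ⇒ S*(4)=119.0644
t_3: node(3,0) S=123.8207 payoff=4.1093 vs cont=5.2288 → 5.2288 [wait]  node(3,1) S=133.9107 payoff=0.0000 vs cont=0.9359 → 0.9359 [wait]  node(3,2) S=144.8230 payoff=0.0000 vs cont=0.0000 → 0.0000 [wait]  node(3,3) S=156.6245 payoff=0.0000 vs cont=0.0000 → 0.0000 [wait]  ⇒ S*(3)=-
t_2: node(2,0) S=128.7669 payoff=0.0000 vs cont=2.9622 → 2.9622 [wait]  node(2,1) S=139.2600 payoff=0.0000 vs cont=0.4423 → 0.4423 [wait]  node(2,2) S=150.6082 payoff=0.0000 vs cont=0.0000 → 0.0000 [wait]  ⇒ S*(2)=-
t_1: node(1,0) S=133.9107 payoff=0.0000 vs cont=1.6320 → 1.6320 [wait]  node(1,1) S=144.8230 payoff=0.0000 vs cont=0.2091 → 0.2091 [wait]  ⇒ S*(1)=-
t_0: node(0,0) S=139.2600 payoff=0.0000 vs cont=0.8810 → 0.8810 [wait]  ⇒ S*(0)=-

price = 0.8810
boundary = - - - - 119.0644 114.4909
tree:
0.8810
1.6320 0.2091
2.9622 0.4423 0.0000
5.2288 0.9359 0.0000 0.0000
8.8656 1.9803 0.0000 0.0000 0.0000
13.4391 4.1900 0.0000 0.0000 0.0000 0.0000
17.8370 8.8656 0.0000 0.0000 0.0000 0.0000 0.0000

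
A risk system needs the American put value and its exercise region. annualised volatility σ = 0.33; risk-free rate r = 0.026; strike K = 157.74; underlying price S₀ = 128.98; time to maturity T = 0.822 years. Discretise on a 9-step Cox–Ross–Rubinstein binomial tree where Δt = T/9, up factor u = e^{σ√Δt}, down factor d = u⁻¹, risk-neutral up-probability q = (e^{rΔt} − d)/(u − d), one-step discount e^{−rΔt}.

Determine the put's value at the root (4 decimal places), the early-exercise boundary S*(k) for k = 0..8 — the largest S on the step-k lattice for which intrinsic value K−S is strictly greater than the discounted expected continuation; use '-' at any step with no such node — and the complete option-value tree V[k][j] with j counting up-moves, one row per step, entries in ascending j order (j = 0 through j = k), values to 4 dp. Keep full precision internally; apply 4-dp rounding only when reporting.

price = 33.6041
boundary = - - - 95.6280 105.6568 95.6280 105.6568 116.7374 128.9800
tree:
33.6041
42.4539 24.4453
52.1133 32.4855 16.0948
62.1120 41.8346 22.7954 9.1147
71.1889 52.0832 31.2426 14.0081 4.0043
79.4042 62.1120 41.2194 20.8852 6.8319 1.0452
86.8398 71.1889 52.0832 29.9763 11.4103 2.0421 0.0000
93.5695 79.4042 62.1120 41.0026 18.5070 3.9902 0.0000 0.0000
99.6605 86.8398 71.1889 52.0832 28.7600 7.7964 0.0000 0.0000 0.0000
105.1734 93.5695 79.4042 62.1120 41.0026 15.2334 0.0000 0.0000 0.0000 0.0000

Δt=0.09133, u=1.10487, d=0.90508, q=0.48699, disc=e^(-rΔt)=0.99763
k=9 terminal: V=max(K-S,0) → 105.1734 93.5695 79.4042 62.1120 41.0026 15.2334 0.0000 0.0000 0.0000 0.0000
k=8: j=0 S=58.0795 intr=99.6605 cont=99.2864 V=99.6605[EX]; j=1 S=70.9002 intr=86.8398 cont=86.4656 V=86.8398[EX]; j=2 S=86.5511 intr=71.1889 cont=70.8148 V=71.1889[EX]; j=3 S=105.6568 intr=52.0832 cont=51.7091 V=52.0832[EX]; j=4 S=128.9800 intr=28.7600 cont=28.3859 V=28.7600[EX]; j=5 S=157.4517 intr=0.2883 cont=7.7964 V=7.7964[hold]; j=6 S=192.2083 intr=0.0000 cont=0.0000 V=0.0000[hold]; j=7 S=234.6374 intr=0.0000 cont=0.0000 V=0.0000[hold]; j=8 S=286.4324 intr=0.0000 cont=0.0000 V=0.0000[hold]  S*(8)=128.9800
k=7: j=0 S=64.1705 intr=93.5695 cont=93.1954 V=93.5695[EX]; j=1 S=78.3358 intr=79.4042 cont=79.0301 V=79.4042[EX]; j=2 S=95.6280 intr=62.1120 cont=61.7379 V=62.1120[EX]; j=3 S=116.7374 intr=41.0026 cont=40.6285 V=41.0026[EX]; j=4 S=142.5066 intr=15.2334 cont=18.5070 V=18.5070[hold]; j=5 S=173.9642 intr=0.0000 cont=3.9902 V=3.9902[hold]; j=6 S=212.3659 intr=0.0000 cont=0.0000 V=0.0000[hold]; j=7 S=259.2445 intr=0.0000 cont=0.0000 V=0.0000[hold]  S*(7)=116.7374
k=6: j=0 S=70.9002 intr=86.8398 cont=86.4656 V=86.8398[EX]; j=1 S=86.5511 intr=71.1889 cont=70.8148 V=71.1889[EX]; j=2 S=105.6568 intr=52.0832 cont=51.7091 V=52.0832[EX]; j=3 S=128.9800 intr=28.7600 cont=29.9763 V=29.9763[hold]; j=4 S=157.4517 intr=0.2883 cont=11.4103 V=11.4103[hold]; j=5 S=192.2083 intr=0.0000 cont=2.0421 V=2.0421[hold]; j=6 S=234.6374 intr=0.0000 cont=0.0000 V=0.0000[hold]  S*(6)=105.6568
k=5: j=0 S=78.3358 intr=79.4042 cont=79.0301 V=79.4042[EX]; j=1 S=95.6280 intr=62.1120 cont=61.7379 V=62.1120[EX]; j=2 S=116.7374 intr=41.0026 cont=41.2194 V=41.2194[hold]; j=3 S=142.5066 intr=15.2334 cont=20.8852 V=20.8852[hold]; j=4 S=173.9642 intr=0.0000 cont=6.8319 V=6.8319[hold]; j=5 S=212.3659 intr=0.0000 cont=1.0452 V=1.0452[hold]  S*(5)=95.6280
k=4: j=0 S=86.5511 intr=71.1889 cont=70.8148 V=71.1889[EX]; j=1 S=105.6568 intr=52.0832 cont=51.8144 V=52.0832[EX]; j=2 S=128.9800 intr=28.7600 cont=31.2426 V=31.2426[hold]; j=3 S=157.4517 intr=0.2883 cont=14.0081 V=14.0081[hold]; j=4 S=192.2083 intr=0.0000 cont=4.0043 V=4.0043[hold]  S*(4)=105.6568
k=3: j=0 S=95.6280 intr=62.1120 cont=61.7379 V=62.1120[EX]; j=1 S=116.7374 intr=41.0026 cont=41.8346 V=41.8346[hold]; j=2 S=142.5066 intr=15.2334 cont=22.7954 V=22.7954[hold]; j=3 S=173.9642 intr=0.0000 cont=9.1147 V=9.1147[hold]  S*(3)=95.6280
k=2: j=0 S=105.6568 intr=52.0832 cont=52.1133 V=52.1133[hold]; j=1 S=128.9800 intr=28.7600 cont=32.4855 V=32.4855[hold]; j=2 S=157.4517 intr=0.2883 cont=16.0948 V=16.0948[hold]  S*(2)=-
k=1: j=0 S=116.7374 intr=41.0026 cont=42.4539 V=42.4539[hold]; j=1 S=142.5066 intr=15.2334 cont=24.4453 V=24.4453[hold]  S*(1)=-
k=0: j=0 S=128.9800 intr=28.7600 cont=33.6041 V=33.6041[hold]  S*(0)=-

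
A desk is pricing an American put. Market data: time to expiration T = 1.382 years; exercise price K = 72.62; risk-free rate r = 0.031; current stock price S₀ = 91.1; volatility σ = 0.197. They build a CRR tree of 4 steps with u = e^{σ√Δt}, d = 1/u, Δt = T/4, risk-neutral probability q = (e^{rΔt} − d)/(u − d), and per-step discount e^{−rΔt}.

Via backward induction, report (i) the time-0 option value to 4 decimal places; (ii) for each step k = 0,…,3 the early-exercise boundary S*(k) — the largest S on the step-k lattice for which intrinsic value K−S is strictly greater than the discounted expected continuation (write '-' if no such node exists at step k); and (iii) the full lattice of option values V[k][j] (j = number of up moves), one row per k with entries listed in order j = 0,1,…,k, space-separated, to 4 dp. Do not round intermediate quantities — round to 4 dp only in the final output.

params: Δt=0.34550 u=1.12277 d=0.89066 q=0.51748 e^(-rΔt)=0.98935
t_4 payoffs: 15.2927 0.3530 0.0000 0.0000 0.0000
t_3: node(3,0) S=64.3652 payoff=8.2548 vs cont=7.4812 → 8.2548 [stop]  node(3,1) S=81.1389 payoff=0.0000 vs cont=0.1685 → 0.1685 [wait]  node(3,2) S=102.2840 payoff=0.0000 vs cont=0.0000 → 0.0000 [wait]  node(3,3) S=128.9395 payoff=0.0000 vs cont=0.0000 → 0.0000 [wait]  ⇒ S*(3)=64.3652
t_2: node(2,0) S=72.2670 payoff=0.3530 vs cont=4.0270 → 4.0270 [wait]  node(2,1) S=91.1000 payoff=0.0000 vs cont=0.0804 → 0.0804 [wait]  node(2,2) S=114.8409 payoff=0.0000 vs cont=0.0000 → 0.0000 [wait]  ⇒ S*(2)=-
t_1: node(1,0) S=81.1389 payoff=0.0000 vs cont=1.9636 → 1.9636 [wait]  node(1,1) S=102.2840 payoff=0.0000 vs cont=0.0384 → 0.0384 [wait]  ⇒ S*(1)=-
t_0: node(0,0) S=91.1000 payoff=0.0000 vs cont=0.9571 → 0.9571 [wait]  ⇒ S*(0)=-

price = 0.9571
boundary = - - - 64.3652
tree:
0.9571
1.9636 0.0384
4.0270 0.0804 0.0000
8.2548 0.1685 0.0000 0.0000
15.2927 0.3530 0.0000 0.0000 0.0000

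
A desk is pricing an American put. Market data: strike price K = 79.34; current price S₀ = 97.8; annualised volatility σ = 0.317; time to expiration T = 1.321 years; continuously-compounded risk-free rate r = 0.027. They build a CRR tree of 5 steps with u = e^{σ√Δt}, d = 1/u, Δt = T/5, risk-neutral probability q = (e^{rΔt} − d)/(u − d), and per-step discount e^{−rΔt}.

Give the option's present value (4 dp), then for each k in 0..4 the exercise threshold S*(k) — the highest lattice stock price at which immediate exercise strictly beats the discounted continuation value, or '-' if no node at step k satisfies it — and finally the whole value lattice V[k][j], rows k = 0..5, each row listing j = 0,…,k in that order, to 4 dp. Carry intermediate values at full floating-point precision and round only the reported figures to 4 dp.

params: Δt=0.26420 u=1.17697 d=0.84964 q=0.48123 e^(-rΔt)=0.99289
t_5 payoffs: 36.0367 19.3543 0.0000 0.0000 0.0000 0.0000
t_4: node(4,0) S=50.9665 payoff=28.3735 vs cont=27.8096 → 28.3735 [stop]  node(4,1) S=70.6011 payoff=8.7389 vs cont=9.9691 → 9.9691 [wait]  node(4,2) S=97.8000 payoff=0.0000 vs cont=0.0000 → 0.0000 [wait]  node(4,3) S=135.4772 payoff=0.0000 vs cont=0.0000 → 0.0000 [wait]  node(4,4) S=187.6693 payoff=0.0000 vs cont=0.0000 → 0.0000 [wait]  ⇒ S*(4)=50.9665
t_3: node(3,0) S=59.9857 payoff=19.3543 vs cont=19.3781 → 19.3781 [wait]  node(3,1) S=83.0951 payoff=0.0000 vs cont=5.1350 → 5.1350 [wait]  node(3,2) S=115.1072 payoff=0.0000 vs cont=0.0000 → 0.0000 [wait]  node(3,3) S=159.4519 payoff=0.0000 vs cont=0.0000 → 0.0000 [wait]  ⇒ S*(3)=-
t_2: node(2,0) S=70.6011 payoff=8.7389 vs cont=12.4349 → 12.4349 [wait]  node(2,1) S=97.8000 payoff=0.0000 vs cont=2.6449 → 2.6449 [wait]  node(2,2) S=135.4772 payoff=0.0000 vs cont=0.0000 → 0.0000 [wait]  ⇒ S*(2)=-
t_1: node(1,0) S=83.0951 payoff=0.0000 vs cont=7.6688 → 7.6688 [wait]  node(1,1) S=115.1072 payoff=0.0000 vs cont=1.3624 → 1.3624 [wait]  ⇒ S*(1)=-
t_0: node(0,0) S=97.8000 payoff=0.0000 vs cont=4.6011 → 4.6011 [wait]  ⇒ S*(0)=-

price = 4.6011
boundary = - - - - 50.9665
tree:
4.6011
7.6688 1.3624
12.4349 2.6449 0.0000
19.3781 5.1350 0.0000 0.0000
28.3735 9.9691 0.0000 0.0000 0.0000
36.0367 19.3543 0.0000 0.0000 0.0000 0.0000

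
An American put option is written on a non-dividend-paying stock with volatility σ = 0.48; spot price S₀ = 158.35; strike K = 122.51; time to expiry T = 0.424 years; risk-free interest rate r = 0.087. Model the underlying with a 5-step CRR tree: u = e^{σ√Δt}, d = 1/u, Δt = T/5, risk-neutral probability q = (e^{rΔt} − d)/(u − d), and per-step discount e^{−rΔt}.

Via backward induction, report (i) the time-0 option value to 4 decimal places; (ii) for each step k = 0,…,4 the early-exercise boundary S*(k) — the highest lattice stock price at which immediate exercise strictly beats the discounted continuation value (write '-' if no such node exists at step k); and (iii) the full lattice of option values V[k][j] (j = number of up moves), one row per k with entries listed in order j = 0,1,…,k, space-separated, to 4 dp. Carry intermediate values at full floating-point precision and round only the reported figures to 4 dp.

Δt=0.08480  u=1.15002  d=0.86955  q=0.49151  discount=0.99265
step 5 (expiry): payoffs max(K−S,0) = 43.7884 18.3974 0.0000 0.0000 0.0000 0.0000
step 4: (k=4,j=0): S=90.5313, (K−S)⁺=31.9787, hold=31.0782 ⇒ V=31.9787 exercise | (k=4,j=1): S=119.7315, (K−S)⁺=2.7785, hold=9.2860 ⇒ V=9.2860 continue | (k=4,j=2): S=158.3500, (K−S)⁺=0.0000, hold=0.0000 ⇒ V=0.0000 continue | (k=4,j=3): S=209.4246, (K−S)⁺=0.0000, hold=0.0000 ⇒ V=0.0000 continue | (k=4,j=4): S=276.9731, (K−S)⁺=0.0000, hold=0.0000 ⇒ V=0.0000 continue  boundary S*=90.5313
step 3: (k=3,j=0): S=104.1126, (K−S)⁺=18.3974, hold=20.6719 ⇒ V=20.6719 continue | (k=3,j=1): S=137.6934, (K−S)⁺=0.0000, hold=4.6871 ⇒ V=4.6871 continue | (k=3,j=2): S=182.1054, (K−S)⁺=0.0000, hold=0.0000 ⇒ V=0.0000 continue | (k=3,j=3): S=240.8422, (K−S)⁺=0.0000, hold=0.0000 ⇒ V=0.0000 continue  boundary S*=-
step 2: (k=2,j=0): S=119.7315, (K−S)⁺=2.7785, hold=12.7209 ⇒ V=12.7209 continue | (k=2,j=1): S=158.3500, (K−S)⁺=0.0000, hold=2.3658 ⇒ V=2.3658 continue | (k=2,j=2): S=209.4246, (K−S)⁺=0.0000, hold=0.0000 ⇒ V=0.0000 continue  boundary S*=-
step 1: (k=1,j=0): S=137.6934, (K−S)⁺=0.0000, hold=7.5752 ⇒ V=7.5752 continue | (k=1,j=1): S=182.1054, (K−S)⁺=0.0000, hold=1.1941 ⇒ V=1.1941 continue  boundary S*=-
step 0: (k=0,j=0): S=158.3500, (K−S)⁺=0.0000, hold=4.4062 ⇒ V=4.4062 continue  boundary S*=-

price = 4.4062
boundary = - - - - 90.5313
tree:
4.4062
7.5752 1.1941
12.7209 2.3658 0.0000
20.6719 4.6871 0.0000 0.0000
31.9787 9.2860 0.0000 0.0000 0.0000
43.7884 18.3974 0.0000 0.0000 0.0000 0.0000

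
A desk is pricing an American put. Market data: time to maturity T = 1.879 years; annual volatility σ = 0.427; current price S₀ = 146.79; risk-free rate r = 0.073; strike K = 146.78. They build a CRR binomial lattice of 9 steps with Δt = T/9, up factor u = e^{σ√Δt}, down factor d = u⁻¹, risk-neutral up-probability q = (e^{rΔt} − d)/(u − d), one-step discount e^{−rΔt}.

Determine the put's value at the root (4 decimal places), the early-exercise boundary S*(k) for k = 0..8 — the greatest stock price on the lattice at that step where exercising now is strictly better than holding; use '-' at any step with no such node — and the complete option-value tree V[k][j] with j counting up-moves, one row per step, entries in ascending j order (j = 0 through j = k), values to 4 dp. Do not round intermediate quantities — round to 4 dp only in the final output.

price = 26.1268
boundary = - - - 81.7516 67.2610 81.7516 99.3642 81.7516 99.3642
tree:
26.1268
36.4201 16.2522
49.3932 24.0840 8.6255
65.0284 34.6980 13.8122 3.5076
79.5190 48.3884 21.5630 6.1932 0.8276
91.4412 65.0284 32.6180 10.7543 1.6492 0.0000
101.2501 79.5190 47.4158 18.2673 3.2865 0.0000 0.0000
109.3204 91.4412 65.0284 30.0983 6.5493 0.0000 0.0000 0.0000
115.9602 101.2501 79.5190 47.4158 13.0514 0.0000 0.0000 0.0000 0.0000
121.4231 109.3204 91.4412 65.0284 26.0089 0.0000 0.0000 0.0000 0.0000 0.0000

Δt=0.20878  u=1.21544  d=0.82275  q=0.49049  discount=0.98487
step 9 (expiry): payoffs max(K−S,0) = 121.4231 109.3204 91.4412 65.0284 26.0089 0.0000 0.0000 0.0000 0.0000 0.0000
step 8: (k=8,j=0): S=30.8198, (K−S)⁺=115.9602, hold=113.7401 ⇒ V=115.9602 exercise | (k=8,j=1): S=45.5299, (K−S)⁺=101.2501, hold=99.0300 ⇒ V=101.2501 exercise | (k=8,j=2): S=67.2610, (K−S)⁺=79.5190, hold=77.2990 ⇒ V=79.5190 exercise | (k=8,j=3): S=99.3642, (K−S)⁺=47.4158, hold=45.1958 ⇒ V=47.4158 exercise | (k=8,j=4): S=146.7900, (K−S)⁺=0.0000, hold=13.0514 ⇒ V=13.0514 continue | (k=8,j=5): S=216.8519, (K−S)⁺=0.0000, hold=0.0000 ⇒ V=0.0000 continue | (k=8,j=6): S=320.3538, (K−S)⁺=0.0000, hold=0.0000 ⇒ V=0.0000 continue | (k=8,j=7): S=473.2564, (K−S)⁺=0.0000, hold=0.0000 ⇒ V=0.0000 continue | (k=8,j=8): S=699.1384, (K−S)⁺=0.0000, hold=0.0000 ⇒ V=0.0000 continue  boundary S*=99.3642
step 7: (k=7,j=0): S=37.4596, (K−S)⁺=109.3204, hold=107.1003 ⇒ V=109.3204 exercise | (k=7,j=1): S=55.3388, (K−S)⁺=91.4412, hold=89.2211 ⇒ V=91.4412 exercise | (k=7,j=2): S=81.7516, (K−S)⁺=65.0284, hold=62.8083 ⇒ V=65.0284 exercise | (k=7,j=3): S=120.7711, (K−S)⁺=26.0089, hold=30.0983 ⇒ V=30.0983 continue | (k=7,j=4): S=178.4144, (K−S)⁺=0.0000, hold=6.5493 ⇒ V=6.5493 continue | (k=7,j=5): S=263.5703, (K−S)⁺=0.0000, hold=0.0000 ⇒ V=0.0000 continue | (k=7,j=6): S=389.3706, (K−S)⁺=0.0000, hold=0.0000 ⇒ V=0.0000 continue | (k=7,j=7): S=575.2145, (K−S)⁺=0.0000, hold=0.0000 ⇒ V=0.0000 continue  boundary S*=81.7516
step 6: (k=6,j=0): S=45.5299, (K−S)⁺=101.2501, hold=99.0300 ⇒ V=101.2501 exercise | (k=6,j=1): S=67.2610, (K−S)⁺=79.5190, hold=77.2990 ⇒ V=79.5190 exercise | (k=6,j=2): S=99.3642, (K−S)⁺=47.4158, hold=47.1712 ⇒ V=47.4158 exercise | (k=6,j=3): S=146.7900, (K−S)⁺=0.0000, hold=18.2673 ⇒ V=18.2673 continue | (k=6,j=4): S=216.8519, (K−S)⁺=0.0000, hold=3.2865 ⇒ V=3.2865 continue | (k=6,j=5): S=320.3538, (K−S)⁺=0.0000, hold=0.0000 ⇒ V=0.0000 continue | (k=6,j=6): S=473.2564, (K−S)⁺=0.0000, hold=0.0000 ⇒ V=0.0000 continue  boundary S*=99.3642
step 5: (k=5,j=0): S=55.3388, (K−S)⁺=91.4412, hold=89.2211 ⇒ V=91.4412 exercise | (k=5,j=1): S=81.7516, (K−S)⁺=65.0284, hold=62.8083 ⇒ V=65.0284 exercise | (k=5,j=2): S=120.7711, (K−S)⁺=26.0089, hold=32.6180 ⇒ V=32.6180 continue | (k=5,j=3): S=178.4144, (K−S)⁺=0.0000, hold=10.7543 ⇒ V=10.7543 continue | (k=5,j=4): S=263.5703, (K−S)⁺=0.0000, hold=1.6492 ⇒ V=1.6492 continue | (k=5,j=5): S=389.3706, (K−S)⁺=0.0000, hold=0.0000 ⇒ V=0.0000 continue  boundary S*=81.7516
step 4: (k=4,j=0): S=67.2610, (K−S)⁺=79.5190, hold=77.2990 ⇒ V=79.5190 exercise | (k=4,j=1): S=99.3642, (K−S)⁺=47.4158, hold=48.3884 ⇒ V=48.3884 continue | (k=4,j=2): S=146.7900, (K−S)⁺=0.0000, hold=21.5630 ⇒ V=21.5630 continue | (k=4,j=3): S=216.8519, (K−S)⁺=0.0000, hold=6.1932 ⇒ V=6.1932 continue | (k=4,j=4): S=320.3538, (K−S)⁺=0.0000, hold=0.8276 ⇒ V=0.8276 continue  boundary S*=67.2610
step 3: (k=3,j=0): S=81.7516, (K−S)⁺=65.0284, hold=63.2781 ⇒ V=65.0284 exercise | (k=3,j=1): S=120.7711, (K−S)⁺=26.0089, hold=34.6980 ⇒ V=34.6980 continue | (k=3,j=2): S=178.4144, (K−S)⁺=0.0000, hold=13.8122 ⇒ V=13.8122 continue | (k=3,j=3): S=263.5703, (K−S)⁺=0.0000, hold=3.5076 ⇒ V=3.5076 continue  boundary S*=81.7516
step 2: (k=2,j=0): S=99.3642, (K−S)⁺=47.4158, hold=49.3932 ⇒ V=49.3932 continue | (k=2,j=1): S=146.7900, (K−S)⁺=0.0000, hold=24.0840 ⇒ V=24.0840 continue | (k=2,j=2): S=216.8519, (K−S)⁺=0.0000, hold=8.6255 ⇒ V=8.6255 continue  boundary S*=-
step 1: (k=1,j=0): S=120.7711, (K−S)⁺=26.0089, hold=36.4201 ⇒ V=36.4201 continue | (k=1,j=1): S=178.4144, (K−S)⁺=0.0000, hold=16.2522 ⇒ V=16.2522 continue  boundary S*=-
step 0: (k=0,j=0): S=146.7900, (K−S)⁺=0.0000, hold=26.1268 ⇒ V=26.1268 continue  boundary S*=-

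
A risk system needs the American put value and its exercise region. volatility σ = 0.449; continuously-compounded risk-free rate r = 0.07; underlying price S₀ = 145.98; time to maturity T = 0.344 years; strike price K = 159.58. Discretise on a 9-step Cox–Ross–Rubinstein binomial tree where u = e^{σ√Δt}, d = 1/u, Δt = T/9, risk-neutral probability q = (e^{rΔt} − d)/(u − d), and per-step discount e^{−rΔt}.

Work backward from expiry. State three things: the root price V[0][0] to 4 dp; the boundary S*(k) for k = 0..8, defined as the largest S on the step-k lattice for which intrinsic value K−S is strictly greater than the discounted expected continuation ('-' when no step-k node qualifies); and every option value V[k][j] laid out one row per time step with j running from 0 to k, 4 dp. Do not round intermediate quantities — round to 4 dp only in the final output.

price = 21.5548
boundary = - - - 112.1822 102.7545 112.1822 122.4749 133.7120 145.9800
tree:
21.5548
28.9501 14.0759
37.6755 20.1453 7.9182
47.3978 27.8941 12.2959 3.4648
56.8255 37.1657 18.5224 5.9672 0.9134
65.4609 47.3978 26.8579 10.0614 1.7943 0.0135
73.3706 56.8255 37.1051 16.4786 3.5248 0.0266 0.0000
80.6156 65.4609 47.3978 25.8680 6.9239 0.0527 0.0000 0.0000
87.2517 73.3706 56.8255 37.1051 13.6000 0.1043 0.0000 0.0000 0.0000
93.3301 80.6156 65.4609 47.3978 25.8680 0.2064 0.0000 0.0000 0.0000 0.0000

params: Δt=0.03822 u=1.09175 d=0.91596 q=0.49331 e^(-rΔt)=0.99733
t_9 payoffs: 93.3301 80.6156 65.4609 47.3978 25.8680 0.2064 0.0000 0.0000 0.0000 0.0000
t_8: node(8,0) S=72.3283 payoff=87.2517 vs cont=86.8253 → 87.2517 [stop]  node(8,1) S=86.2094 payoff=73.3706 vs cont=72.9442 → 73.3706 [stop]  node(8,2) S=102.7545 payoff=56.8255 vs cont=56.3991 → 56.8255 [stop]  node(8,3) S=122.4749 payoff=37.1051 vs cont=36.6787 → 37.1051 [stop]  node(8,4) S=145.9800 payoff=13.6000 vs cont=13.1736 → 13.6000 [stop]  node(8,5) S=173.9961 payoff=0.0000 vs cont=0.1043 → 0.1043 [wait]  node(8,6) S=207.3891 payoff=0.0000 vs cont=0.0000 → 0.0000 [wait]  node(8,7) S=247.1907 payoff=0.0000 vs cont=0.0000 → 0.0000 [wait]  node(8,8) S=294.6310 payoff=0.0000 vs cont=0.0000 → 0.0000 [wait]  ⇒ S*(8)=145.9800
t_7: node(7,0) S=78.9644 payoff=80.6156 vs cont=80.1892 → 80.6156 [stop]  node(7,1) S=94.1191 payoff=65.4609 vs cont=65.0345 → 65.4609 [stop]  node(7,2) S=112.1822 payoff=47.3978 vs cont=46.9714 → 47.3978 [stop]  node(7,3) S=133.7120 payoff=25.8680 vs cont=25.4417 → 25.8680 [stop]  node(7,4) S=159.3736 payoff=0.2064 vs cont=6.9239 → 6.9239 [wait]  node(7,5) S=189.9603 payoff=0.0000 vs cont=0.0527 → 0.0527 [wait]  node(7,6) S=226.4170 payoff=0.0000 vs cont=0.0000 → 0.0000 [wait]  node(7,7) S=269.8704 payoff=0.0000 vs cont=0.0000 → 0.0000 [wait]  ⇒ S*(7)=133.7120
t_6: node(6,0) S=86.2094 payoff=73.3706 vs cont=72.9442 → 73.3706 [stop]  node(6,1) S=102.7545 payoff=56.8255 vs cont=56.3991 → 56.8255 [stop]  node(6,2) S=122.4749 payoff=37.1051 vs cont=36.6787 → 37.1051 [stop]  node(6,3) S=145.9800 payoff=13.6000 vs cont=16.4786 → 16.4786 [wait]  node(6,4) S=173.9961 payoff=0.0000 vs cont=3.5248 → 3.5248 [wait]  node(6,5) S=207.3891 payoff=0.0000 vs cont=0.0266 → 0.0266 [wait]  node(6,6) S=247.1907 payoff=0.0000 vs cont=0.0000 → 0.0000 [wait]  ⇒ S*(6)=122.4749
t_5: node(5,0) S=94.1191 payoff=65.4609 vs cont=65.0345 → 65.4609 [stop]  node(5,1) S=112.1822 payoff=47.3978 vs cont=46.9714 → 47.3978 [stop]  node(5,2) S=133.7120 payoff=25.8680 vs cont=26.8579 → 26.8579 [wait]  node(5,3) S=159.3736 payoff=0.2064 vs cont=10.0614 → 10.0614 [wait]  node(5,4) S=189.9603 payoff=0.0000 vs cont=1.7943 → 1.7943 [wait]  node(5,5) S=226.4170 payoff=0.0000 vs cont=0.0135 → 0.0135 [wait]  ⇒ S*(5)=112.1822
t_4: node(4,0) S=102.7545 payoff=56.8255 vs cont=56.3991 → 56.8255 [stop]  node(4,1) S=122.4749 payoff=37.1051 vs cont=37.1657 → 37.1657 [wait]  node(4,2) S=145.9800 payoff=13.6000 vs cont=18.5224 → 18.5224 [wait]  node(4,3) S=173.9961 payoff=0.0000 vs cont=5.9672 → 5.9672 [wait]  node(4,4) S=207.3891 payoff=0.0000 vs cont=0.9134 → 0.9134 [wait]  ⇒ S*(4)=102.7545
t_3: node(3,0) S=112.1822 payoff=47.3978 vs cont=47.0012 → 47.3978 [stop]  node(3,1) S=133.7120 payoff=25.8680 vs cont=27.8941 → 27.8941 [wait]  node(3,2) S=159.3736 payoff=0.2064 vs cont=12.2959 → 12.2959 [wait]  node(3,3) S=189.9603 payoff=0.0000 vs cont=3.4648 → 3.4648 [wait]  ⇒ S*(3)=112.1822
t_2: node(2,0) S=122.4749 payoff=37.1051 vs cont=37.6755 → 37.6755 [wait]  node(2,1) S=145.9800 payoff=13.6000 vs cont=20.1453 → 20.1453 [wait]  node(2,2) S=173.9961 payoff=0.0000 vs cont=7.9182 → 7.9182 [wait]  ⇒ S*(2)=-
t_1: node(1,0) S=133.7120 payoff=25.8680 vs cont=28.9501 → 28.9501 [wait]  node(1,1) S=159.3736 payoff=0.2064 vs cont=14.0759 → 14.0759 [wait]  ⇒ S*(1)=-
t_0: node(0,0) S=145.9800 payoff=13.6000 vs cont=21.5548 → 21.5548 [wait]  ⇒ S*(0)=-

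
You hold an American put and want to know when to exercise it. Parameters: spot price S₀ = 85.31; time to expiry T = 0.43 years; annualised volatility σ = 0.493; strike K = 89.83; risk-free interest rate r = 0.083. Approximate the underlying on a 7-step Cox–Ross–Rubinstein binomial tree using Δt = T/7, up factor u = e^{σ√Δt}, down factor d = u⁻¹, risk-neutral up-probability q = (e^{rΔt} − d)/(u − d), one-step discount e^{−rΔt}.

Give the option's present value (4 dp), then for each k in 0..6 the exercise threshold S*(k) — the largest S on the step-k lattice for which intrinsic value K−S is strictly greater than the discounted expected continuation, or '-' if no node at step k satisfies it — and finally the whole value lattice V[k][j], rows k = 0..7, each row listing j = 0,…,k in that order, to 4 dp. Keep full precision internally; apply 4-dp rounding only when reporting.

Δt=0.06143, u=1.12997, d=0.88498, q=0.49036, disc=e^(-rΔt)=0.99491
k=7 terminal: V=max(K-S,0) → 53.5608 43.5205 30.7008 14.3323 0.0000 0.0000 0.0000 0.0000
k=6: j=0 S=40.9830 intr=48.8470 cont=48.3901 V=48.8470[EX]; j=1 S=52.3282 intr=37.5018 cont=37.0449 V=37.5018[EX]; j=2 S=66.8141 intr=23.0159 cont=22.5591 V=23.0159[EX]; j=3 S=85.3100 intr=4.5200 cont=7.2672 V=7.2672[hold]; j=4 S=108.9261 intr=0.0000 cont=0.0000 V=0.0000[hold]; j=5 S=139.0798 intr=0.0000 cont=0.0000 V=0.0000[hold]; j=6 S=177.5808 intr=0.0000 cont=0.0000 V=0.0000[hold]  S*(6)=66.8141
k=5: j=0 S=46.3095 intr=43.5205 cont=43.0637 V=43.5205[EX]; j=1 S=59.1292 intr=30.7008 cont=30.2440 V=30.7008[EX]; j=2 S=75.4977 intr=14.3323 cont=15.2157 V=15.2157[hold]; j=3 S=96.3975 intr=0.0000 cont=3.6849 V=3.6849[hold]; j=4 S=123.0830 intr=0.0000 cont=0.0000 V=0.0000[hold]; j=5 S=157.1556 intr=0.0000 cont=0.0000 V=0.0000[hold]  S*(5)=59.1292
k=4: j=0 S=52.3282 intr=37.5018 cont=37.0449 V=37.5018[EX]; j=1 S=66.8141 intr=23.0159 cont=22.9901 V=23.0159[EX]; j=2 S=85.3100 intr=4.5200 cont=9.5129 V=9.5129[hold]; j=3 S=108.9261 intr=0.0000 cont=1.8684 V=1.8684[hold]; j=4 S=139.0798 intr=0.0000 cont=0.0000 V=0.0000[hold]  S*(4)=66.8141
k=3: j=0 S=59.1292 intr=30.7008 cont=30.2440 V=30.7008[EX]; j=1 S=75.4977 intr=14.3323 cont=16.3112 V=16.3112[hold]; j=2 S=96.3975 intr=0.0000 cont=5.7350 V=5.7350[hold]; j=3 S=123.0830 intr=0.0000 cont=0.9474 V=0.9474[hold]  S*(3)=59.1292
k=2: j=0 S=66.8141 intr=23.0159 cont=23.5246 V=23.5246[hold]; j=1 S=85.3100 intr=4.5200 cont=11.0686 V=11.0686[hold]; j=2 S=108.9261 intr=0.0000 cont=3.3702 V=3.3702[hold]  S*(2)=-
k=1: j=0 S=75.4977 intr=14.3323 cont=17.3281 V=17.3281[hold]; j=1 S=96.3975 intr=0.0000 cont=7.2565 V=7.2565[hold]  S*(1)=-
k=0: j=0 S=85.3100 intr=4.5200 cont=12.3265 V=12.3265[hold]  S*(0)=-

price = 12.3265
boundary = - - - 59.1292 66.8141 59.1292 66.8141
tree:
12.3265
17.3281 7.2565
23.5246 11.0686 3.3702
30.7008 16.3112 5.7350 0.9474
37.5018 23.0159 9.5129 1.8684 0.0000
43.5205 30.7008 15.2157 3.6849 0.0000 0.0000
48.8470 37.5018 23.0159 7.2672 0.0000 0.0000 0.0000
53.5608 43.5205 30.7008 14.3323 0.0000 0.0000 0.0000 0.0000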